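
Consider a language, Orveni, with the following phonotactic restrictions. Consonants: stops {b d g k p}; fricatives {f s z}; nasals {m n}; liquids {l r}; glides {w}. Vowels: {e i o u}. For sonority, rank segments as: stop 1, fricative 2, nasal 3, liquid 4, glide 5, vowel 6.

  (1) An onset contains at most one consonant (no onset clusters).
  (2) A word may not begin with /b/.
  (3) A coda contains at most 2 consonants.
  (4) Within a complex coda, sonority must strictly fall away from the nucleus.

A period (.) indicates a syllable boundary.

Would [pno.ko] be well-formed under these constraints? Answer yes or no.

[pno.ko] — violates constraint 1: syllable 1 onset /pn/ has 2 consonants (> 1) → ill-formed

no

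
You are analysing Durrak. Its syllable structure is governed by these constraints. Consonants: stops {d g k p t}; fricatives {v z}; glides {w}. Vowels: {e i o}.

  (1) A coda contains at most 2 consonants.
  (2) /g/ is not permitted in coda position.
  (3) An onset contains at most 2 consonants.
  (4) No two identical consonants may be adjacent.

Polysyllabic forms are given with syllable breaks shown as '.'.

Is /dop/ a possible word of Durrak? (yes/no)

yes

/dop/ — σ1 onset /d/, coda /p/ ok → well-formed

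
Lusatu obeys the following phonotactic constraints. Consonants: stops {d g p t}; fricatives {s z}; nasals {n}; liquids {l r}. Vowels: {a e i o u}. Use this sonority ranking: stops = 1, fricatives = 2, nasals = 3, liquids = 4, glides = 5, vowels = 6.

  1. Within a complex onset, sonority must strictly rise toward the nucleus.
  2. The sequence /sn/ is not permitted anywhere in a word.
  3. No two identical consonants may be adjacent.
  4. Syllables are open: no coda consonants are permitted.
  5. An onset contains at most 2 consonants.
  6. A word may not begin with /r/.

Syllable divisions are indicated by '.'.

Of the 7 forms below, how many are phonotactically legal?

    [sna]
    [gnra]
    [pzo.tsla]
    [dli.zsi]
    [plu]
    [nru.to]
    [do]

[sna] — violates constraint 2: contains banned sequence /sn/ → phonotactically illegal
[gnra] — violates constraint 5: syllable 1 onset /gnr/ has 3 consonants (> 2) → phonotactically illegal
[pzo.tsla] — violates constraint 5: syllable 2 onset /tsl/ has 3 consonants (> 2) → phonotactically illegal
[dli.zsi] — violates constraint 1: syllable 2 onset /zs/: /z/ (fricative, 2) → /s/ (fricative, 2) does not rise → phonotactically illegal
[plu] — σ1 onset /pl/ (1→4 rises), coda /∅/ ok → phonotactically legal
[nru.to] — σ1 onset /nr/ (3→4 rises), coda /∅/ ok; σ2 onset /t/, coda /∅/ ok → phonotactically legal
[do] — σ1 onset /d/, coda /∅/ ok → phonotactically legal
Phonotactically legal: [plu], [nru.to], [do] → 3.

3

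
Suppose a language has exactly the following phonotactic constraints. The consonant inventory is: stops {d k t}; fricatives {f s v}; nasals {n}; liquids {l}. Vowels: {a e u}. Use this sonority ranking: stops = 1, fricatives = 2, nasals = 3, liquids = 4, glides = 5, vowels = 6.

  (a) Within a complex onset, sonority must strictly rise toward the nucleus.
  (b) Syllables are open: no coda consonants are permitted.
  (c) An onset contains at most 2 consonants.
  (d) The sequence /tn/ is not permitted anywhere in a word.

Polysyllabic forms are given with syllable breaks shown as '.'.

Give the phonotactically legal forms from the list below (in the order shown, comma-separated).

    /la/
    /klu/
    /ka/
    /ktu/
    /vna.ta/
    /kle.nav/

/la/, /klu/, /ka/, /vna.ta/

/la/ — σ1 onset /l/, coda /∅/ ok → phonotactically legal
/klu/ — σ1 onset /kl/ (1→4 rises), coda /∅/ ok → phonotactically legal
/ka/ — σ1 onset /k/, coda /∅/ ok → phonotactically legal
/ktu/ — violates constraint (a): syllable 1 onset /kt/: /k/ (stop, 1) → /t/ (stop, 1) does not rise → phonotactically illegal
/vna.ta/ — σ1 onset /vn/ (2→3 rises), coda /∅/ ok; σ2 onset /t/, coda /∅/ ok → phonotactically legal
/kle.nav/ — violates constraint (b): syllable 2 coda /v/ has 1 consonant (> 0) → phonotactically illegal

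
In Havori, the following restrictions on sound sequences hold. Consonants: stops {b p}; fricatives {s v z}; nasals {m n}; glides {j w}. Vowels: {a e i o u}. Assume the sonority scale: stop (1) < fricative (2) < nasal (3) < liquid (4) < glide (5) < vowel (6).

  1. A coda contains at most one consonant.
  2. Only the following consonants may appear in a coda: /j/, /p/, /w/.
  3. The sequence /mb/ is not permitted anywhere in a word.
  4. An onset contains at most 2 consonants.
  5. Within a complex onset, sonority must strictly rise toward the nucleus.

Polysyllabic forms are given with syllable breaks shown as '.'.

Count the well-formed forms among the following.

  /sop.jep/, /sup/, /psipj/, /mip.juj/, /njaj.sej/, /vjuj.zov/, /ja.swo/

/sop.jep/ — σ1 onset /s/, coda /p/ ok; σ2 onset /j/, coda /p/ ok → well-formed
/sup/ — σ1 onset /s/, coda /p/ ok → well-formed
/psipj/ — violates constraint 1: syllable 1 coda /pj/ has 2 consonants (> 1) → ill-formed
/mip.juj/ — σ1 onset /m/, coda /p/ ok; σ2 onset /j/, coda /j/ ok → well-formed
/njaj.sej/ — σ1 onset /nj/ (3→5 rises), coda /j/ ok; σ2 onset /s/, coda /j/ ok → well-formed
/vjuj.zov/ — violates constraint 2: syllable 2 coda contains /v/, which is not a licensed coda consonant → ill-formed
/ja.swo/ — σ1 onset /j/, coda /∅/ ok; σ2 onset /sw/ (2→5 rises), coda /∅/ ok → well-formed
Well-formed: /sop.jep/, /sup/, /mip.juj/, /njaj.sej/, /ja.swo/ → 5.

5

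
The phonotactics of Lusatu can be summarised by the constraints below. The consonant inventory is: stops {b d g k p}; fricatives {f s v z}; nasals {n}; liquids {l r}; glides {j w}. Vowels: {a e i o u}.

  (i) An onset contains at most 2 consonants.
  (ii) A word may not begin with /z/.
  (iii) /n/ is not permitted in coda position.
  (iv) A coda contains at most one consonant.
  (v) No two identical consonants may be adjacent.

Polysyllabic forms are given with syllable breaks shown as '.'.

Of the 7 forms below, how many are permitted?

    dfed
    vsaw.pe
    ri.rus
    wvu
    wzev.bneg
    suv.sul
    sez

7

dfed — σ1 onset /df/ (2C), coda /d/ ok → permitted
vsaw.pe — σ1 onset /vs/ (2C), coda /w/ ok; σ2 onset /p/, coda /∅/ ok → permitted
ri.rus — σ1 onset /r/, coda /∅/ ok; σ2 onset /r/, coda /s/ ok → permitted
wvu — σ1 onset /wv/ (2C), coda /∅/ ok → permitted
wzev.bneg — σ1 onset /wz/ (2C), coda /v/ ok; σ2 onset /bn/ (2C), coda /g/ ok → permitted
suv.sul — σ1 onset /s/, coda /v/ ok; σ2 onset /s/, coda /l/ ok → permitted
sez — σ1 onset /s/, coda /z/ ok → permitted
Permitted: dfed, vsaw.pe, ri.rus, wvu, wzev.bneg, suv.sul, sez → 7.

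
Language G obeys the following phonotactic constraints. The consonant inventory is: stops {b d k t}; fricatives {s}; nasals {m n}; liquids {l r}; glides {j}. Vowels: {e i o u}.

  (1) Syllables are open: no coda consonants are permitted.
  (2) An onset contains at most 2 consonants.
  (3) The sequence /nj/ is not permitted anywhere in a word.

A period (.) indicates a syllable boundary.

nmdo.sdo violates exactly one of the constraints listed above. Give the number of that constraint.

2

nmdo.sdo: syllable 1 onset /nmd/ has 3 consonants (> 2).
This is a violation of constraint 2: "An onset contains at most 2 consonants."
The remaining constraints (1, 3) are satisfied.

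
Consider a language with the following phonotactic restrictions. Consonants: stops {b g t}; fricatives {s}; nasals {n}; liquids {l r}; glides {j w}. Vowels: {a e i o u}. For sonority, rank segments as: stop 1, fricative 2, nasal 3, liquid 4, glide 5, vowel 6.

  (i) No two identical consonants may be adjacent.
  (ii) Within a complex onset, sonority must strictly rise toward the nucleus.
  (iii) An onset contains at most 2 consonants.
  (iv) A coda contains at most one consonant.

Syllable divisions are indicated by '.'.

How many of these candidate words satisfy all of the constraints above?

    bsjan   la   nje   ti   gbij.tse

bsjan — violates constraint (iii): syllable 1 onset /bsj/ has 3 consonants (> 2) → phonotactically illegal
la — σ1 onset /l/, coda /∅/ ok → phonotactically legal
nje — σ1 onset /nj/ (3→5 rises), coda /∅/ ok → phonotactically legal
ti — σ1 onset /t/, coda /∅/ ok → phonotactically legal
gbij.tse — violates constraint (ii): syllable 1 onset /gb/: /g/ (stop, 1) → /b/ (stop, 1) does not rise → phonotactically illegal
Phonotactically legal: la, nje, ti → 3.

3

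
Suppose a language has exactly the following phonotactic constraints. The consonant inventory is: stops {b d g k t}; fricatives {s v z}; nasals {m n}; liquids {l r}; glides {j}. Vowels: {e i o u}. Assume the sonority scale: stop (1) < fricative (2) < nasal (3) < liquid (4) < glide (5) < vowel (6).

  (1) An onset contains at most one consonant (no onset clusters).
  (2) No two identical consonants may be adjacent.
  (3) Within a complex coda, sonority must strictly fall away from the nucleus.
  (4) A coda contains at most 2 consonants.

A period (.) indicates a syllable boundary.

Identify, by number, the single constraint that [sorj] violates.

[sorj]: syllable 1 coda /rj/: /r/ (liquid, 4) → /j/ (glide, 5) does not fall.
This is a violation of constraint 3: "Within a complex coda, sonority must strictly fall away from the nucleus."
The remaining constraints (1, 2, 4) are satisfied.

3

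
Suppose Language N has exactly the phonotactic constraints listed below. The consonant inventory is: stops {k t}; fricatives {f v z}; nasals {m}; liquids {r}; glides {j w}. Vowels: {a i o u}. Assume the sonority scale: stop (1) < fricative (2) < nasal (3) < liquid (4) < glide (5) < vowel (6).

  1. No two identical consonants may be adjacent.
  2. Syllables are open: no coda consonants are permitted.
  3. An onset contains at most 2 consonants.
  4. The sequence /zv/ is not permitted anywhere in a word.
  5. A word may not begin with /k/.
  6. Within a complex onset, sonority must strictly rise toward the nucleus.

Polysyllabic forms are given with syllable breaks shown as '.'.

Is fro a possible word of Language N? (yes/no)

yes

fro — σ1 onset /fr/ (2→4 rises), coda /∅/ ok → well-formed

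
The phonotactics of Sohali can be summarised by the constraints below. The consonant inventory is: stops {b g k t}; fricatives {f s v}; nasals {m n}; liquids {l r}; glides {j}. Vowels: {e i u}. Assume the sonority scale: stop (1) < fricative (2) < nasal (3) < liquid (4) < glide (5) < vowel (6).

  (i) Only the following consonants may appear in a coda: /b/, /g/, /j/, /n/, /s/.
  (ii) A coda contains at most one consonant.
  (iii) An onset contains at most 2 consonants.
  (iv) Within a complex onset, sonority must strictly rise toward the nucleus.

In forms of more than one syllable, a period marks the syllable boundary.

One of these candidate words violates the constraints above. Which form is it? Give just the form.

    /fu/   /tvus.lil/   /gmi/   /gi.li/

/fu/ — σ1 onset /f/, coda /∅/ ok → phonotactically legal
/tvus.lil/ — violates constraint (i): syllable 2 coda contains /l/, which is not a licensed coda consonant → phonotactically illegal
/gmi/ — σ1 onset /gm/ (1→3 rises), coda /∅/ ok → phonotactically legal
/gi.li/ — σ1 onset /g/, coda /∅/ ok; σ2 onset /l/, coda /∅/ ok → phonotactically legal

/tvus.lil/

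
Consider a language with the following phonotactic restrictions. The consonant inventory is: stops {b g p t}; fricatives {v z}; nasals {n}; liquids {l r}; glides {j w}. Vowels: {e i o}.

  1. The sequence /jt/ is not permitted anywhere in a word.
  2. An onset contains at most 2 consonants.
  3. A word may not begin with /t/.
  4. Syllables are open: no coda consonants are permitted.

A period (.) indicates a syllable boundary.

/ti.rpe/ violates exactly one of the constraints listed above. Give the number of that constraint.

/ti.rpe/: word begins with /t/.
This is a violation of constraint 3: "A word may not begin with /t/."
The remaining constraints (1, 2, 4) are satisfied.

3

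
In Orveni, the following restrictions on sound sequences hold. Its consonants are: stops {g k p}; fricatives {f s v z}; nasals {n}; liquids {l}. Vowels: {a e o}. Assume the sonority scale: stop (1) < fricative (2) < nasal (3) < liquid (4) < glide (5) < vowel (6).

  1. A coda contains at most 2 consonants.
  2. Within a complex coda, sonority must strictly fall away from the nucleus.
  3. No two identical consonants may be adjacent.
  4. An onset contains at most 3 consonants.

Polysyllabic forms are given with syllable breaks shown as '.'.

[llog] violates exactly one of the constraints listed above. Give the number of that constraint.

[llog]: adjacent identical consonants /ll/.
This is a violation of constraint 3: "No two identical consonants may be adjacent."
The remaining constraints (1, 2, 4) are satisfied.

3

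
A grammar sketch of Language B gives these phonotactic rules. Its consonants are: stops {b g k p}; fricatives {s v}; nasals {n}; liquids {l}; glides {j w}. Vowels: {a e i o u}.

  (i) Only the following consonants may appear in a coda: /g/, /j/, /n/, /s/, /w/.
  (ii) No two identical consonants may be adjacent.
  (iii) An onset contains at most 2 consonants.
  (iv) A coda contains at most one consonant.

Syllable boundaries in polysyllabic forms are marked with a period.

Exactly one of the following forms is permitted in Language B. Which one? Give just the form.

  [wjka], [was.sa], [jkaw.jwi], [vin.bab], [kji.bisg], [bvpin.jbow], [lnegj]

[wjka] — violates constraint (iii): syllable 1 onset /wjk/ has 3 consonants (> 2) → not permitted
[was.sa] — violates constraint (ii): adjacent identical consonants /ss/ → not permitted
[jkaw.jwi] — σ1 onset /jk/ (2C), coda /w/ ok; σ2 onset /jw/ (2C), coda /∅/ ok → permitted
[vin.bab] — violates constraint (i): syllable 2 coda contains /b/, which is not a licensed coda consonant → not permitted
[kji.bisg] — violates constraint (iv): syllable 2 coda /sg/ has 2 consonants (> 1) → not permitted
[bvpin.jbow] — violates constraint (iii): syllable 1 onset /bvp/ has 3 consonants (> 2) → not permitted
[lnegj] — violates constraint (iv): syllable 1 coda /gj/ has 2 consonants (> 1) → not permitted

[jkaw.jwi]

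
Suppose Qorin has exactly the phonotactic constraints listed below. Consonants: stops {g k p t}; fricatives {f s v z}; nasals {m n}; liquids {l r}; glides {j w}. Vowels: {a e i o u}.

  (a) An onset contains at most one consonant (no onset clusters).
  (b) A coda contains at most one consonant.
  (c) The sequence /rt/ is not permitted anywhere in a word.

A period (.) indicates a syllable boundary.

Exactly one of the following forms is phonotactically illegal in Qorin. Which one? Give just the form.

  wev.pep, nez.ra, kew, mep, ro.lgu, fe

ro.lgu

wev.pep — σ1 onset /w/, coda /v/ ok; σ2 onset /p/, coda /p/ ok → phonotactically legal
nez.ra — σ1 onset /n/, coda /z/ ok; σ2 onset /r/, coda /∅/ ok → phonotactically legal
kew — σ1 onset /k/, coda /w/ ok → phonotactically legal
mep — σ1 onset /m/, coda /p/ ok → phonotactically legal
ro.lgu — violates constraint (a): syllable 2 onset /lg/ has 2 consonants (> 1) → phonotactically illegal
fe — σ1 onset /f/, coda /∅/ ok → phonotactically legal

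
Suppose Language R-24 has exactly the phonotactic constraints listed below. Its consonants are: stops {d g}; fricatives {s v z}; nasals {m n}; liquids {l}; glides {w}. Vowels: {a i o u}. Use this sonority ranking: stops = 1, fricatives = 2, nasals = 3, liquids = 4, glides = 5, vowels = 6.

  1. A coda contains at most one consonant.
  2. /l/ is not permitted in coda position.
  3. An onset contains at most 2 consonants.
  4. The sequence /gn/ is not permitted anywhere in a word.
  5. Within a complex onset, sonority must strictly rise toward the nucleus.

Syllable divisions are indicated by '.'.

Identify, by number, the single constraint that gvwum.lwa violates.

3

gvwum.lwa: syllable 1 onset /gvw/ has 3 consonants (> 2).
This is a violation of constraint 3: "An onset contains at most 2 consonants."
The remaining constraints (1, 2, 4, 5) are satisfied.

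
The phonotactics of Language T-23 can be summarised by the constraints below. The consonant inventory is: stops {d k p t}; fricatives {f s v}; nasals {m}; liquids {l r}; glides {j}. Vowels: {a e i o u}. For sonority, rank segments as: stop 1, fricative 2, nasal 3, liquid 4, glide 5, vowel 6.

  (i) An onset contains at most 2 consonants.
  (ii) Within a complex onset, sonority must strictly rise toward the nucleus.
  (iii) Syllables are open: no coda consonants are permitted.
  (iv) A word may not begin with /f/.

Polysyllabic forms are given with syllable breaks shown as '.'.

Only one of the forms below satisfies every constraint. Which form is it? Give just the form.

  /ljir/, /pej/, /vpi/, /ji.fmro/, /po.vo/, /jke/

/po.vo/

/ljir/ — violates constraint (iii): syllable 1 coda /r/ has 1 consonant (> 0) → not permitted
/pej/ — violates constraint (iii): syllable 1 coda /j/ has 1 consonant (> 0) → not permitted
/vpi/ — violates constraint (ii): syllable 1 onset /vp/: /v/ (fricative, 2) → /p/ (stop, 1) does not rise → not permitted
/ji.fmro/ — violates constraint (i): syllable 2 onset /fmr/ has 3 consonants (> 2) → not permitted
/po.vo/ — σ1 onset /p/, coda /∅/ ok; σ2 onset /v/, coda /∅/ ok → permitted
/jke/ — violates constraint (ii): syllable 1 onset /jk/: /j/ (glide, 5) → /k/ (stop, 1) does not rise → not permitted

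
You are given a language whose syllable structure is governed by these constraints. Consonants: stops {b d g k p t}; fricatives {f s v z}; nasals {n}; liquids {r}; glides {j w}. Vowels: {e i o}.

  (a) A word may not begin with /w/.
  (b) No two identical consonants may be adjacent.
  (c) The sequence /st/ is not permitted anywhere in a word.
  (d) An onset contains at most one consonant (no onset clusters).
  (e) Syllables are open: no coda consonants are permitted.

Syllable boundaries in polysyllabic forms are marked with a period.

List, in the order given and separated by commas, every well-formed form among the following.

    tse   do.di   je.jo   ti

tse — violates constraint (d): syllable 1 onset /ts/ has 2 consonants (> 1) → ill-formed
do.di — σ1 onset /d/, coda /∅/ ok; σ2 onset /d/, coda /∅/ ok → well-formed
je.jo — σ1 onset /j/, coda /∅/ ok; σ2 onset /j/, coda /∅/ ok → well-formed
ti — σ1 onset /t/, coda /∅/ ok → well-formed

do.di, je.jo, ti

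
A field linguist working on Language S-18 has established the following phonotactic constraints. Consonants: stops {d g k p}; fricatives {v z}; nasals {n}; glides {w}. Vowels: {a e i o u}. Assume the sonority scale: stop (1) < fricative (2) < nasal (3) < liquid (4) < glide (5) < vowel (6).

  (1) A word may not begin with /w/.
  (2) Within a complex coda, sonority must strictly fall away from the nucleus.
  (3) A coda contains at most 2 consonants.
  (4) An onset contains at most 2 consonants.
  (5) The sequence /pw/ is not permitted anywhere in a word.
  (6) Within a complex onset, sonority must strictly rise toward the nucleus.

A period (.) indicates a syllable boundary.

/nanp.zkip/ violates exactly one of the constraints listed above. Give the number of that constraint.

6

/nanp.zkip/: syllable 2 onset /zk/: /z/ (fricative, 2) → /k/ (stop, 1) does not rise.
This is a violation of constraint 6: "Within a complex onset, sonority must strictly rise toward the nucleus."
The remaining constraints (1, 2, 3, 4, 5) are satisfied.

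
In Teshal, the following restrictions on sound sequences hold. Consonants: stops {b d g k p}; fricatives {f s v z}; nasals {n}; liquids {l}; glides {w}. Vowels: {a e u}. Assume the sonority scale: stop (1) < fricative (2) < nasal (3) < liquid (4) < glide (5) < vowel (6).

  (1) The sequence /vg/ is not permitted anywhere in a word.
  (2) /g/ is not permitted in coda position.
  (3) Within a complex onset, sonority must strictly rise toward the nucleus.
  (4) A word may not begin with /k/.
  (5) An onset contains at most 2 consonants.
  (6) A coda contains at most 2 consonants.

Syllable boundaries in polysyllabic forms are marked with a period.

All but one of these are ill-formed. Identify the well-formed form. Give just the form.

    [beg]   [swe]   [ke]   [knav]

[beg] — violates constraint 2: syllable 1 coda contains /g/ → ill-formed
[swe] — σ1 onset /sw/ (2→5 rises), coda /∅/ ok → well-formed
[ke] — violates constraint 4: word begins with /k/ → ill-formed
[knav] — violates constraint 4: word begins with /k/ → ill-formed

[swe]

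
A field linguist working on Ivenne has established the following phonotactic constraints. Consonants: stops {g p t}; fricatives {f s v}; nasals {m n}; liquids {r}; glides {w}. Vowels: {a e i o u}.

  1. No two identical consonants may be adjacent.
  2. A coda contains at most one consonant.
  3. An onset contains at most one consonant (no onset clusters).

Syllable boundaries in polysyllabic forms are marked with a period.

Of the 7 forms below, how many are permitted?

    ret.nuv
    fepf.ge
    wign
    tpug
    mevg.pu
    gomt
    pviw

1

ret.nuv — σ1 onset /r/, coda /t/ ok; σ2 onset /n/, coda /v/ ok → permitted
fepf.ge — violates constraint 2: syllable 1 coda /pf/ has 2 consonants (> 1) → not permitted
wign — violates constraint 2: syllable 1 coda /gn/ has 2 consonants (> 1) → not permitted
tpug — violates constraint 3: syllable 1 onset /tp/ has 2 consonants (> 1) → not permitted
mevg.pu — violates constraint 2: syllable 1 coda /vg/ has 2 consonants (> 1) → not permitted
gomt — violates constraint 2: syllable 1 coda /mt/ has 2 consonants (> 1) → not permitted
pviw — violates constraint 3: syllable 1 onset /pv/ has 2 consonants (> 1) → not permitted
Permitted: ret.nuv → 1.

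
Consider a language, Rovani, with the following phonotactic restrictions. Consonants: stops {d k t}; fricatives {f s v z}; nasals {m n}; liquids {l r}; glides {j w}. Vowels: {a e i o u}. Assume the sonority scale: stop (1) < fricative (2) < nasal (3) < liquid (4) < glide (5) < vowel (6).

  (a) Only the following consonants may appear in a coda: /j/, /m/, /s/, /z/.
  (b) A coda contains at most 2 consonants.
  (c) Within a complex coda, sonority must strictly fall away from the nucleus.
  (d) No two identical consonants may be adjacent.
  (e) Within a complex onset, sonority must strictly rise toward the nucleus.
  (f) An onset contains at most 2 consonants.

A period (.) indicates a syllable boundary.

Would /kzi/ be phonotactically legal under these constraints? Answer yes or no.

yes

/kzi/ — σ1 onset /kz/ (1→2 rises), coda /∅/ ok → phonotactically legal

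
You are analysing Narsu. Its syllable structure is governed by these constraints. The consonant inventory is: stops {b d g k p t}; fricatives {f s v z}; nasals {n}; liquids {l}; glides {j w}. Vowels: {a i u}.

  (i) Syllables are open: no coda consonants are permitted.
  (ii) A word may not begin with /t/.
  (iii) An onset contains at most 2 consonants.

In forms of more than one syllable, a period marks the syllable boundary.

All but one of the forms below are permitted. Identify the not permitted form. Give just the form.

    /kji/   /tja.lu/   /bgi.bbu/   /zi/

/kji/ — σ1 onset /kj/ (2C), coda /∅/ ok → permitted
/tja.lu/ — violates constraint (ii): word begins with /t/ → not permitted
/bgi.bbu/ — σ1 onset /bg/ (2C), coda /∅/ ok; σ2 onset /bb/ (2C), coda /∅/ ok → permitted
/zi/ — σ1 onset /z/, coda /∅/ ok → permitted

/tja.lu/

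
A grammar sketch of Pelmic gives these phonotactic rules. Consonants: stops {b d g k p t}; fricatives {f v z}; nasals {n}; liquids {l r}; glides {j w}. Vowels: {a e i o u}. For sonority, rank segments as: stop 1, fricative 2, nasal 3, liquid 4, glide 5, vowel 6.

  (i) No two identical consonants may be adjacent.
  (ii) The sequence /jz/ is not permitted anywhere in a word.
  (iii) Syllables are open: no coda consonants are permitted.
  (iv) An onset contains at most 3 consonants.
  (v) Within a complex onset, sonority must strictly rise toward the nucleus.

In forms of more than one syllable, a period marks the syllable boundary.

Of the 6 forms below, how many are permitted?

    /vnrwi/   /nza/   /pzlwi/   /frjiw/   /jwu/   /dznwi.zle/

/vnrwi/ — violates constraint (iv): syllable 1 onset /vnrw/ has 4 consonants (> 3) → not permitted
/nza/ — violates constraint (v): syllable 1 onset /nz/: /n/ (nasal, 3) → /z/ (fricative, 2) does not rise → not permitted
/pzlwi/ — violates constraint (iv): syllable 1 onset /pzlw/ has 4 consonants (> 3) → not permitted
/frjiw/ — violates constraint (iii): syllable 1 coda /w/ has 1 consonant (> 0) → not permitted
/jwu/ — violates constraint (v): syllable 1 onset /jw/: /j/ (glide, 5) → /w/ (glide, 5) does not rise → not permitted
/dznwi.zle/ — violates constraint (iv): syllable 1 onset /dznw/ has 4 consonants (> 3) → not permitted
No form is permitted → 0.

0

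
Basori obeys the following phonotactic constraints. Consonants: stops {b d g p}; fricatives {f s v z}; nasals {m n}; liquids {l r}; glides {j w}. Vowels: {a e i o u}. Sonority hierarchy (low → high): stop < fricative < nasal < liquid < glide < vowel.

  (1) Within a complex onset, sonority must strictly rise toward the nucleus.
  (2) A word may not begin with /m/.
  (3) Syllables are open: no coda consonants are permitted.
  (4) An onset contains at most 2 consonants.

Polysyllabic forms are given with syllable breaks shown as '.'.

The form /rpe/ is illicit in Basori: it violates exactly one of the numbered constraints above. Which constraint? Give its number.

/rpe/: syllable 1 onset /rp/: /r/ (liquid, 4) → /p/ (stop, 1) does not rise.
This is a violation of constraint 1: "Within a complex onset, sonority must strictly rise toward the nucleus."
The remaining constraints (2, 3, 4) are satisfied.

1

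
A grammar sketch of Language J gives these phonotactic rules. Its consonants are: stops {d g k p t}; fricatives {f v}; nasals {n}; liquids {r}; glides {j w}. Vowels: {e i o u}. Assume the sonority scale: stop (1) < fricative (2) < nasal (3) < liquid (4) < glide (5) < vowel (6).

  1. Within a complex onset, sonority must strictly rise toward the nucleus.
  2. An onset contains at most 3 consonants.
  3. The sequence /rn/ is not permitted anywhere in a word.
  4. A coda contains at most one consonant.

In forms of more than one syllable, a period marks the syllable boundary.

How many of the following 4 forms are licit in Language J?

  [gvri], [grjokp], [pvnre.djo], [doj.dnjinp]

[gvri] — σ1 onset /gvr/ (1→2→4 rises), coda /∅/ ok → licit
[grjokp] — violates constraint 4: syllable 1 coda /kp/ has 2 consonants (> 1) → illicit
[pvnre.djo] — violates constraint 2: syllable 1 onset /pvnr/ has 4 consonants (> 3) → illicit
[doj.dnjinp] — violates constraint 4: syllable 2 coda /np/ has 2 consonants (> 1) → illicit
Licit: [gvri] → 1.

1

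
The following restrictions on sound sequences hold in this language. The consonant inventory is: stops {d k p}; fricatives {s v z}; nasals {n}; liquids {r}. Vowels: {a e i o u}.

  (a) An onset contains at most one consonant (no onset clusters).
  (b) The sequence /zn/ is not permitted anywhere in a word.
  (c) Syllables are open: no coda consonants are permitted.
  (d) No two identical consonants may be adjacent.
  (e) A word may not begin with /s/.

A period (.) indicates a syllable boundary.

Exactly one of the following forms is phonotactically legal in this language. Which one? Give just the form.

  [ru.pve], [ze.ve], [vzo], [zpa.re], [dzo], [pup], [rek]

[ru.pve] — violates constraint (a): syllable 2 onset /pv/ has 2 consonants (> 1) → phonotactically illegal
[ze.ve] — σ1 onset /z/, coda /∅/ ok; σ2 onset /v/, coda /∅/ ok → phonotactically legal
[vzo] — violates constraint (a): syllable 1 onset /vz/ has 2 consonants (> 1) → phonotactically illegal
[zpa.re] — violates constraint (a): syllable 1 onset /zp/ has 2 consonants (> 1) → phonotactically illegal
[dzo] — violates constraint (a): syllable 1 onset /dz/ has 2 consonants (> 1) → phonotactically illegal
[pup] — violates constraint (c): syllable 1 coda /p/ has 1 consonant (> 0) → phonotactically illegal
[rek] — violates constraint (c): syllable 1 coda /k/ has 1 consonant (> 0) → phonotactically illegal

[ze.ve]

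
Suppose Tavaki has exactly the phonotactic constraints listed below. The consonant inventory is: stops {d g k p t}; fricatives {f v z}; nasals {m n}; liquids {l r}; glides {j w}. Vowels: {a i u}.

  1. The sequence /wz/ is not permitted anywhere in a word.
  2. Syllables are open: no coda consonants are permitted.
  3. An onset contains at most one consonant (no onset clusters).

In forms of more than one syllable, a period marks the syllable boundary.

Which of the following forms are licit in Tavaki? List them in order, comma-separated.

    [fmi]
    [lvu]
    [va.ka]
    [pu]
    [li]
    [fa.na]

[fmi] — violates constraint 3: syllable 1 onset /fm/ has 2 consonants (> 1) → illicit
[lvu] — violates constraint 3: syllable 1 onset /lv/ has 2 consonants (> 1) → illicit
[va.ka] — σ1 onset /v/, coda /∅/ ok; σ2 onset /k/, coda /∅/ ok → licit
[pu] — σ1 onset /p/, coda /∅/ ok → licit
[li] — σ1 onset /l/, coda /∅/ ok → licit
[fa.na] — σ1 onset /f/, coda /∅/ ok; σ2 onset /n/, coda /∅/ ok → licit

[va.ka], [pu], [li], [fa.na]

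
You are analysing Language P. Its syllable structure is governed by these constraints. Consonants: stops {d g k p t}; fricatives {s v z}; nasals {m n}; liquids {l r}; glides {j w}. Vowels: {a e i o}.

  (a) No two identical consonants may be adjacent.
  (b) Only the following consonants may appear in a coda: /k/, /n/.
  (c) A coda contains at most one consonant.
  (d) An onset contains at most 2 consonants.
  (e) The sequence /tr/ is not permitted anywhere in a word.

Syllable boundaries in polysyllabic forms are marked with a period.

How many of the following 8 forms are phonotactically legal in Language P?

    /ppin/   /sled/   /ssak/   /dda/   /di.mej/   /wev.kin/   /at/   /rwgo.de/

/ppin/ — violates constraint (a): adjacent identical consonants /pp/ → phonotactically illegal
/sled/ — violates constraint (b): syllable 1 coda contains /d/, which is not a licensed coda consonant → phonotactically illegal
/ssak/ — violates constraint (a): adjacent identical consonants /ss/ → phonotactically illegal
/dda/ — violates constraint (a): adjacent identical consonants /dd/ → phonotactically illegal
/di.mej/ — violates constraint (b): syllable 2 coda contains /j/, which is not a licensed coda consonant → phonotactically illegal
/wev.kin/ — violates constraint (b): syllable 1 coda contains /v/, which is not a licensed coda consonant → phonotactically illegal
/at/ — violates constraint (b): syllable 1 coda contains /t/, which is not a licensed coda consonant → phonotactically illegal
/rwgo.de/ — violates constraint (d): syllable 1 onset /rwg/ has 3 consonants (> 2) → phonotactically illegal
No form is phonotactically legal → 0.

0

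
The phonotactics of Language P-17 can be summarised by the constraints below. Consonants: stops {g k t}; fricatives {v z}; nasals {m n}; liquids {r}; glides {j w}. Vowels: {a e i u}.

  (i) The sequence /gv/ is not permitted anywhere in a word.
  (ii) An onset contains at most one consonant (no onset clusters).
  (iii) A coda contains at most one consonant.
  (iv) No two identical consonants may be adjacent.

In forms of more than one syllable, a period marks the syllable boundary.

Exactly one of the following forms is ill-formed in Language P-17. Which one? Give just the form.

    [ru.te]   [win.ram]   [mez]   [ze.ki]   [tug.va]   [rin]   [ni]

[ru.te] — σ1 onset /r/, coda /∅/ ok; σ2 onset /t/, coda /∅/ ok → well-formed
[win.ram] — σ1 onset /w/, coda /n/ ok; σ2 onset /r/, coda /m/ ok → well-formed
[mez] — σ1 onset /m/, coda /z/ ok → well-formed
[ze.ki] — σ1 onset /z/, coda /∅/ ok; σ2 onset /k/, coda /∅/ ok → well-formed
[tug.va] — violates constraint (i): contains banned sequence /gv/ → ill-formed
[rin] — σ1 onset /r/, coda /n/ ok → well-formed
[ni] — σ1 onset /n/, coda /∅/ ok → well-formed

[tug.va]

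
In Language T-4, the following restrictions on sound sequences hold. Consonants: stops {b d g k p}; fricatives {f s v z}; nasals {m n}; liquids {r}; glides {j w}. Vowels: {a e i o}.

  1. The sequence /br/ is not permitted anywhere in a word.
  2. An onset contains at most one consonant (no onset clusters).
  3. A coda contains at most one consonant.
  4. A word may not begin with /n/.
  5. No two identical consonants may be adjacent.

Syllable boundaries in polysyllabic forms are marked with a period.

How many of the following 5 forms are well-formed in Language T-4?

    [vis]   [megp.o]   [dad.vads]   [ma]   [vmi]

[vis] — σ1 onset /v/, coda /s/ ok → well-formed
[megp.o] — violates constraint 3: syllable 1 coda /gp/ has 2 consonants (> 1) → ill-formed
[dad.vads] — violates constraint 3: syllable 2 coda /ds/ has 2 consonants (> 1) → ill-formed
[ma] — σ1 onset /m/, coda /∅/ ok → well-formed
[vmi] — violates constraint 2: syllable 1 onset /vm/ has 2 consonants (> 1) → ill-formed
Well-formed: [vis], [ma] → 2.

2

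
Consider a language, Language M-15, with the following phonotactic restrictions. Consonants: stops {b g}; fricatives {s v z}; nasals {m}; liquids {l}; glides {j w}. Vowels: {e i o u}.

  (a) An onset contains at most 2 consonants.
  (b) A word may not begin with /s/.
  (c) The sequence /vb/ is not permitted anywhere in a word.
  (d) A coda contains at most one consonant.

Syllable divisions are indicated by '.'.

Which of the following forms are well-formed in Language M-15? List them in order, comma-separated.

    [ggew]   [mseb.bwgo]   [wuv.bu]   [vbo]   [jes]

[ggew], [jes]

[ggew] — σ1 onset /gg/ (2C), coda /w/ ok → well-formed
[mseb.bwgo] — violates constraint (a): syllable 2 onset /bwg/ has 3 consonants (> 2) → ill-formed
[wuv.bu] — violates constraint (c): contains banned sequence /vb/ → ill-formed
[vbo] — violates constraint (c): contains banned sequence /vb/ → ill-formed
[jes] — σ1 onset /j/, coda /s/ ok → well-formed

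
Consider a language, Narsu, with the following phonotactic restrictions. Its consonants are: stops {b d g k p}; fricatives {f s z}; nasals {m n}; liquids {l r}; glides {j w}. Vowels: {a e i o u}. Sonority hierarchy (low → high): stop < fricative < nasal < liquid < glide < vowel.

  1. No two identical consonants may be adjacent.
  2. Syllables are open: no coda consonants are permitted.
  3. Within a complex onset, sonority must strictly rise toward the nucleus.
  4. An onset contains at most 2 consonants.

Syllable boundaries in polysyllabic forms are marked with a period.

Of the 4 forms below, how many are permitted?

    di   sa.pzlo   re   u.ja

3

di — σ1 onset /d/, coda /∅/ ok → permitted
sa.pzlo — violates constraint 4: syllable 2 onset /pzl/ has 3 consonants (> 2) → not permitted
re — σ1 onset /r/, coda /∅/ ok → permitted
u.ja — σ1 onset /∅/, coda /∅/ ok; σ2 onset /j/, coda /∅/ ok → permitted
Permitted: di, re, u.ja → 3.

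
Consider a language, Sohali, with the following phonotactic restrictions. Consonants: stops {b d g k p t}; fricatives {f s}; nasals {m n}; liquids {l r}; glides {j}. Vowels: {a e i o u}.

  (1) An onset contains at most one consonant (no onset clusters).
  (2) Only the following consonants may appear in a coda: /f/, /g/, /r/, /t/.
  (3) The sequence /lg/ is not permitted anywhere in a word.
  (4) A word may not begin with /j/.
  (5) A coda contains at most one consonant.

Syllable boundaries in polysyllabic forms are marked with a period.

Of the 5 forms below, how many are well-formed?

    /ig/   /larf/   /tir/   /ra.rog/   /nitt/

/ig/ — σ1 onset /∅/, coda /g/ ok → well-formed
/larf/ — violates constraint 5: syllable 1 coda /rf/ has 2 consonants (> 1) → ill-formed
/tir/ — σ1 onset /t/, coda /r/ ok → well-formed
/ra.rog/ — σ1 onset /r/, coda /∅/ ok; σ2 onset /r/, coda /g/ ok → well-formed
/nitt/ — violates constraint 5: syllable 1 coda /tt/ has 2 consonants (> 1) → ill-formed
Well-formed: /ig/, /tir/, /ra.rog/ → 3.

3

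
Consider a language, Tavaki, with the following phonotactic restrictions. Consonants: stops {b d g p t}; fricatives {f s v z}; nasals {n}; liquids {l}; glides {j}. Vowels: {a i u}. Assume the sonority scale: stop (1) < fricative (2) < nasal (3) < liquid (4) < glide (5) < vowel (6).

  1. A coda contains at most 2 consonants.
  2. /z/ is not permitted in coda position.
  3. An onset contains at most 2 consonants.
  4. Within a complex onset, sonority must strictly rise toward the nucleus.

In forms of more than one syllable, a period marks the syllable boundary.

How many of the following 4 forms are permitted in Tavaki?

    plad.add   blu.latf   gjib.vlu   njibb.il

4

plad.add — σ1 onset /pl/ (1→4 rises), coda /d/ ok; σ2 onset /∅/, coda /dd/ (2C) ok → permitted
blu.latf — σ1 onset /bl/ (1→4 rises), coda /∅/ ok; σ2 onset /l/, coda /tf/ (2C) ok → permitted
gjib.vlu — σ1 onset /gj/ (1→5 rises), coda /b/ ok; σ2 onset /vl/ (2→4 rises), coda /∅/ ok → permitted
njibb.il — σ1 onset /nj/ (3→5 rises), coda /bb/ (2C) ok; σ2 onset /∅/, coda /l/ ok → permitted
Permitted: plad.add, blu.latf, gjib.vlu, njibb.il → 4.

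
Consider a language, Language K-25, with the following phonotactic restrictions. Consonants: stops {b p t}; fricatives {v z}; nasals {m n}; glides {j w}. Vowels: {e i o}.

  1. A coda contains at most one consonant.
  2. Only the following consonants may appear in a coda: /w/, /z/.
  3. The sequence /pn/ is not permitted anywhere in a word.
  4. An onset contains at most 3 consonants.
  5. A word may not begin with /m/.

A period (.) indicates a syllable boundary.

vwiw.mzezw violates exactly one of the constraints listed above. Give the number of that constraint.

1

vwiw.mzezw: syllable 2 coda /zw/ has 2 consonants (> 1).
This is a violation of constraint 1: "A coda contains at most one consonant."
The remaining constraints (2, 3, 4, 5) are satisfied.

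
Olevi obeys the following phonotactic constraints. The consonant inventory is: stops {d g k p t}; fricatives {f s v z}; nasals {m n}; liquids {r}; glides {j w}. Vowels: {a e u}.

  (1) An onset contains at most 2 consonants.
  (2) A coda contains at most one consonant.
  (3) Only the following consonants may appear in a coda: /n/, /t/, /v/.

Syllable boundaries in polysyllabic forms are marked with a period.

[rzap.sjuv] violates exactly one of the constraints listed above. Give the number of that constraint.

3

[rzap.sjuv]: syllable 1 coda contains /p/, which is not a licensed coda consonant.
This is a violation of constraint 3: "Only the following consonants may appear in a coda: /n/, /t/, /v/."
The remaining constraints (1, 2) are satisfied.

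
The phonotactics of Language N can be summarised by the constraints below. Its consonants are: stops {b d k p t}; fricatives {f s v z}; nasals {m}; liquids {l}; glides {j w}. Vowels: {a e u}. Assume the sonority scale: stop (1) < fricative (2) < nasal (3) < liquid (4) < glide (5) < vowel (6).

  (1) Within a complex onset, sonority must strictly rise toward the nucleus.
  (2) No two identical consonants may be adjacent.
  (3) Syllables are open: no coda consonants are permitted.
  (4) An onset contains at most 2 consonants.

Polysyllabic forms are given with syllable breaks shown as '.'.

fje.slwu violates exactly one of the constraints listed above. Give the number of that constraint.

fje.slwu: syllable 2 onset /slw/ has 3 consonants (> 2).
This is a violation of constraint 4: "An onset contains at most 2 consonants."
The remaining constraints (1, 2, 3) are satisfied.

4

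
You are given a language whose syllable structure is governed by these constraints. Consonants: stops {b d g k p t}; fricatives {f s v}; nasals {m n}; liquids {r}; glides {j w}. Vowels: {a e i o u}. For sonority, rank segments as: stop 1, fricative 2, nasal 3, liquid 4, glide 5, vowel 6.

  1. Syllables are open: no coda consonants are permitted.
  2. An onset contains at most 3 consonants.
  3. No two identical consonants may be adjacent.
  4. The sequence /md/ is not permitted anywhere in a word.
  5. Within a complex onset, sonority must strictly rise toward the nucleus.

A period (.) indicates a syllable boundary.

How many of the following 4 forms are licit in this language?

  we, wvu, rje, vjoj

2

we — σ1 onset /w/, coda /∅/ ok → licit
wvu — violates constraint 5: syllable 1 onset /wv/: /w/ (glide, 5) → /v/ (fricative, 2) does not rise → illicit
rje — σ1 onset /rj/ (4→5 rises), coda /∅/ ok → licit
vjoj — violates constraint 1: syllable 1 coda /j/ has 1 consonant (> 0) → illicit
Licit: we, rje → 2.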